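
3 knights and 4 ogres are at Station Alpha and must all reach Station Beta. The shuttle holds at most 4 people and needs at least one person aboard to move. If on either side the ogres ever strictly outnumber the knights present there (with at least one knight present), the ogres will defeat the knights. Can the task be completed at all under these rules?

No

The ogres already outnumber the knights at Station Alpha before anyone moves, so the starting position itself is disallowed.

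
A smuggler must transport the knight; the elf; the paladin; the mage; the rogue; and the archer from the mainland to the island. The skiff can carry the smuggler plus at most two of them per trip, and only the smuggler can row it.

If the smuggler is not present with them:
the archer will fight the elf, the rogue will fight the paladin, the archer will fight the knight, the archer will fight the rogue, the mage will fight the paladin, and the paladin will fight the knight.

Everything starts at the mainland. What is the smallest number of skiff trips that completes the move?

7

Counting alone: the smuggler can take at most 2 across per trip to the island, so moving all 6 needs at least 3 loaded trips out, with a return between consecutive ones — at least 5 crossings.
The safety rule pushes this higher. Following every safe sequence of crossings, the most of the 6 that can be at the island as the skiff arrives there on crossing 5 is 4 — never all 6.
So no plan with fewer than 7 crossings exists, and this one achieves 7:
1. Smuggler goes to the island with the archer and the paladin.  [the mainland: the elf, the knight, the mage, the rogue | the island: the archer, the paladin]
2. Smuggler goes back to the mainland alone.  [the mainland: the elf, the knight, the mage, the rogue | the island: the archer, the paladin]
3. Smuggler goes to the island with the elf and the knight.  [the mainland: the mage, the rogue | the island: the archer, the elf, the knight, the paladin]
4. Smuggler goes back to the mainland with the archer and the paladin.  [the mainland: the archer, the mage, the paladin, the rogue | the island: the elf, the knight]
5. Smuggler goes to the island with the mage and the rogue.  [the mainland: the archer, the paladin | the island: the elf, the knight, the mage, the rogue]
6. Smuggler goes back to the mainland alone.  [the mainland: the archer, the paladin | the island: the elf, the knight, the mage, the rogue]
7. Smuggler goes to the island with the archer and the paladin.  [the mainland: — | the island: the archer, the elf, the knight, the mage, the paladin, the rogue]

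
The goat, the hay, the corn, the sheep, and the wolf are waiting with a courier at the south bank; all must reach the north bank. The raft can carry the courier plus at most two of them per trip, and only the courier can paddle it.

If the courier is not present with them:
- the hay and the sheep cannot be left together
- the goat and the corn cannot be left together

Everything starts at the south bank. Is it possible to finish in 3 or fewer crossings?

No

Counting alone: the courier can take at most 2 across per trip to the north bank, so moving all 5 needs at least 3 loaded trips out, with a return between consecutive ones — at least 5 crossings.
Since 3 < 5, 3 crossings cannot be enough. (The shortest complete plan in fact takes 5:)
1. Courier goes to the north bank with the goat and the hay.
2. Courier goes back to the south bank alone.
3. Courier goes to the north bank with the wolf.
4. Courier goes back to the south bank alone.
5. Courier goes to the north bank with the corn and the sheep.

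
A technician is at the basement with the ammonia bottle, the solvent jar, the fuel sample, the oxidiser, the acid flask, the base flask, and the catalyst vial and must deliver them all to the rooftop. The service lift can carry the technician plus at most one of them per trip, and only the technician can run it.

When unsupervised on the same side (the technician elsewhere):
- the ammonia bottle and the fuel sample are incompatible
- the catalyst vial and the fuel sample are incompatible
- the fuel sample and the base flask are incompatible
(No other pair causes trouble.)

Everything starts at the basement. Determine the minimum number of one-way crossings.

Following every safe sequence of crossings from the start, the most of the 7 that can be at the rooftop as the service lift arrives there on crossings 1, 3, 5, 7, 9 is 1, 2, 3, 4, 5 respectively; the best ever achieved is 5 of 7.
From crossing 11 on, no configuration arises that was not already reachable earlier: only 72 distinct safe configurations (who is on which side, and where the service lift is) can ever be reached, none of them has everyone across, and every continuation just revisits them. So no valid plan exists.

impossible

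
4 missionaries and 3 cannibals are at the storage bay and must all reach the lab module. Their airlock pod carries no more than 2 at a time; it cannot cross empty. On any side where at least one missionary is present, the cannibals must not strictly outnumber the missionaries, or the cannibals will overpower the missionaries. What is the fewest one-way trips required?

11

Counting alone: each trip to the lab module takes at most 2 across and each return brings at least 1 back, so after t trips out (and t−1 returns) at most 2t − (t−1) of the 7 are across; that first reaches 7 at t = 6, so at least 11 crossings are needed.
The plan below uses exactly 11 crossings, so it is optimal:
1. 2 cannibals → the lab module.  (the storage bay: 4M 1C; the lab module: 0M 2C)
2. 1 cannibal ← the storage bay.  (the storage bay: 4M 2C; the lab module: 0M 1C)
3. 2 cannibals → the lab module.  (the storage bay: 4M 0C; the lab module: 0M 3C)
4. 1 cannibal ← the storage bay.  (the storage bay: 4M 1C; the lab module: 0M 2C)
5. 2 missionaries → the lab module.  (the storage bay: 2M 1C; the lab module: 2M 2C)
6. 1 cannibal ← the storage bay.  (the storage bay: 2M 2C; the lab module: 2M 1C)
7. 1 missionary and 1 cannibal → the lab module.  (the storage bay: 1M 1C; the lab module: 3M 2C)
8. 1 missionary ← the storage bay.  (the storage bay: 2M 1C; the lab module: 2M 2C)
9. 1 missionary and 1 cannibal → the lab module.  (the storage bay: 1M 0C; the lab module: 3M 3C)
10. 1 cannibal ← the storage bay.  (the storage bay: 1M 1C; the lab module: 3M 2C)
11. 1 missionary and 1 cannibal → the lab module.  (the storage bay: 0M 0C; the lab module: 4M 3C)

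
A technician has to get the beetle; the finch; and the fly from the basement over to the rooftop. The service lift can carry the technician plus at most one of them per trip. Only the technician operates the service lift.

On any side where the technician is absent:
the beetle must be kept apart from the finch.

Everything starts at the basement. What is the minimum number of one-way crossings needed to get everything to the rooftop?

5

Counting alone: the technician can take at most 1 across per trip to the rooftop, so moving all 3 needs at least 3 loaded trips out, with a return between consecutive ones — at least 5 crossings.
The plan below uses exactly 5 crossings, so it is optimal:
1. Technician goes to the rooftop with the beetle.  [the basement: the finch, the fly | the rooftop: the beetle]
2. Technician goes back to the basement alone.  [the basement: the finch, the fly | the rooftop: the beetle]
3. Technician goes to the rooftop with the fly.  [the basement: the finch | the rooftop: the beetle, the fly]
4. Technician goes back to the basement alone.  [the basement: the finch | the rooftop: the beetle, the fly]
5. Technician goes to the rooftop with the finch.  [the basement: — | the rooftop: the beetle, the finch, the fly]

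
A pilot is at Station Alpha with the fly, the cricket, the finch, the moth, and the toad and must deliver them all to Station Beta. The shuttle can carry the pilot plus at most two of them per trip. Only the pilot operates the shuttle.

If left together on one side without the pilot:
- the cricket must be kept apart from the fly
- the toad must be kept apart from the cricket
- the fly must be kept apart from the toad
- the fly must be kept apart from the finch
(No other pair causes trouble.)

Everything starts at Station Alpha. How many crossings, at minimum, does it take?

7

Counting alone: the pilot can take at most 2 across per trip to Station Beta, so moving all 5 needs at least 3 loaded trips out, with a return between consecutive ones — at least 5 crossings.
The safety rule pushes this higher. Following every safe sequence of crossings, the most of the 5 that can be at Station Beta as the shuttle arrives there on crossing 5 is 4 — never all 5.
So no plan with fewer than 7 crossings exists, and this one achieves 7:
1. Pilot goes to Station Beta with the cricket and the fly.  [Station Alpha: the finch, the moth, the toad | Station Beta: the cricket, the fly]
2. Pilot goes back to Station Alpha with the fly.  [Station Alpha: the finch, the fly, the moth, the toad | Station Beta: the cricket]
3. Pilot goes to Station Beta with the finch and the fly.  [Station Alpha: the moth, the toad | Station Beta: the cricket, the finch, the fly]
4. Pilot goes back to Station Alpha with the fly.  [Station Alpha: the fly, the moth, the toad | Station Beta: the cricket, the finch]
5. Pilot goes to Station Beta with the fly and the moth.  [Station Alpha: the toad | Station Beta: the cricket, the finch, the fly, the moth]
6. Pilot goes back to Station Alpha with the fly.  [Station Alpha: the fly, the toad | Station Beta: the cricket, the finch, the moth]
7. Pilot goes to Station Beta with the fly and the toad.  [Station Alpha: — | Station Beta: the cricket, the finch, the fly, the moth, the toad]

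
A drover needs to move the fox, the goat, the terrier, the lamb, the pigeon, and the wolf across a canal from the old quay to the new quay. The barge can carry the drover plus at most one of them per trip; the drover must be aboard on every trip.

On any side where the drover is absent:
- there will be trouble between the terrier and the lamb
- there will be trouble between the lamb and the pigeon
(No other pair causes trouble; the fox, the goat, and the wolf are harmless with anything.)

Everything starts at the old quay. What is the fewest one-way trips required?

Counting alone: the drover can take at most 1 across per trip to the new quay, so moving all 6 needs at least 6 loaded trips out, with a return between consecutive ones — at least 11 crossings.
The safety rule pushes this higher. Following every safe sequence of crossings, the most of the 6 that can be at the new quay as the barge arrives there on crossing 11 is 5 — never all 6.
So no plan with fewer than 13 crossings exists, and this one achieves 13:
1. Drover goes to the new quay with the lamb.  [the old quay: the fox, the goat, the pigeon, the terrier, the wolf | the new quay: the lamb]
2. Drover goes back to the old quay alone.  [the old quay: the fox, the goat, the pigeon, the terrier, the wolf | the new quay: the lamb]
3. Drover goes to the new quay with the fox.  [the old quay: the goat, the pigeon, the terrier, the wolf | the new quay: the fox, the lamb]
4. Drover goes back to the old quay alone.  [the old quay: the goat, the pigeon, the terrier, the wolf | the new quay: the fox, the lamb]
5. Drover goes to the new quay with the goat.  [the old quay: the pigeon, the terrier, the wolf | the new quay: the fox, the goat, the lamb]
6. Drover goes back to the old quay alone.  [the old quay: the pigeon, the terrier, the wolf | the new quay: the fox, the goat, the lamb]
7. Drover goes to the new quay with the terrier.  [the old quay: the pigeon, the wolf | the new quay: the fox, the goat, the lamb, the terrier]
8. Drover goes back to the old quay with the lamb.  [the old quay: the lamb, the pigeon, the wolf | the new quay: the fox, the goat, the terrier]
9. Drover goes to the new quay with the pigeon.  [the old quay: the lamb, the wolf | the new quay: the fox, the goat, the pigeon, the terrier]
10. Drover goes back to the old quay alone.  [the old quay: the lamb, the wolf | the new quay: the fox, the goat, the pigeon, the terrier]
11. Drover goes to the new quay with the wolf.  [the old quay: the lamb | the new quay: the fox, the goat, the pigeon, the terrier, the wolf]
12. Drover goes back to the old quay alone.  [the old quay: the lamb | the new quay: the fox, the goat, the pigeon, the terrier, the wolf]
13. Drover goes to the new quay with the lamb.  [the old quay: — | the new quay: the fox, the goat, the lamb, the pigeon, the terrier, the wolf]

13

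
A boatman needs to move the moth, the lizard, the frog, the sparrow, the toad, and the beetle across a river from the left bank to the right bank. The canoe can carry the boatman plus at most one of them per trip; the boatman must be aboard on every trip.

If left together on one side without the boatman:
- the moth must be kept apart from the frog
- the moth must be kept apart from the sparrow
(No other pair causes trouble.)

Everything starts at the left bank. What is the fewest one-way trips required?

13

Counting alone: the boatman can take at most 1 across per trip to the right bank, so moving all 6 needs at least 6 loaded trips out, with a return between consecutive ones — at least 11 crossings.
The safety rule pushes this higher. Following every safe sequence of crossings, the most of the 6 that can be at the right bank as the canoe arrives there on crossing 11 is 5 — never all 6.
So no plan with fewer than 13 crossings exists, and this one achieves 13:
1. Boatman goes to the right bank with the moth.
2. Boatman goes back to the left bank alone.
3. Boatman goes to the right bank with the lizard.
4. Boatman goes back to the left bank alone.
5. Boatman goes to the right bank with the frog.
6. Boatman goes back to the left bank with the moth.
7. Boatman goes to the right bank with the sparrow.
8. Boatman goes back to the left bank alone.
9. Boatman goes to the right bank with the toad.
10. Boatman goes back to the left bank alone.
11. Boatman goes to the right bank with the beetle.
12. Boatman goes back to the left bank alone.
13. Boatman goes to the right bank with the moth.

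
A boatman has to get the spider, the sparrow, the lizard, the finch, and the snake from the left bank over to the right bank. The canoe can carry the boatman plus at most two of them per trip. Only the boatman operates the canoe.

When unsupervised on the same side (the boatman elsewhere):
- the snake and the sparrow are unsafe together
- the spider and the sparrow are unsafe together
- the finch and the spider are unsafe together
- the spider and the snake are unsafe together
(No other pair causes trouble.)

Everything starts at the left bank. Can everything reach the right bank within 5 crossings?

No

Counting alone: the boatman can take at most 2 across per trip to the right bank, so moving all 5 needs at least 3 loaded trips out, with a return between consecutive ones — at least 5 crossings.
The safety rule pushes this higher. Following every safe sequence of crossings, the most of the 5 that can be at the right bank as the canoe arrives there on crossing 5 is 4 — never all 5.
So the move cannot be finished within 5 crossings. (The shortest complete plan takes 7:)
1. Boatman goes to the right bank with the sparrow and the spider.
2. Boatman goes back to the left bank with the spider.
3. Boatman goes to the right bank with the lizard and the spider.
4. Boatman goes back to the left bank with the spider.
5. Boatman goes to the right bank with the finch and the spider.
6. Boatman goes back to the left bank with the spider.
7. Boatman goes to the right bank with the snake and the spider.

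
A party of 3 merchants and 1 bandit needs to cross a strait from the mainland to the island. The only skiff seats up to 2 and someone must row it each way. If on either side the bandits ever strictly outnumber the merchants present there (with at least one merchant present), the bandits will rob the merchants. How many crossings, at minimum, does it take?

5

Counting alone: each trip to the island takes at most 2 across and each return brings at least 1 back, so after t trips out (and t−1 returns) at most 2t − (t−1) of the 4 are across; that first reaches 4 at t = 3, so at least 5 crossings are needed.
The plan below uses exactly 5 crossings, so it is optimal:
1. 1 merchant and 1 bandit → the island.  (the mainland: 2M 0B; the island: 1M 1B)
2. 1 bandit ← the mainland.  (the mainland: 2M 1B; the island: 1M 0B)
3. 1 merchant and 1 bandit → the island.  (the mainland: 1M 0B; the island: 2M 1B)
4. 1 bandit ← the mainland.  (the mainland: 1M 1B; the island: 2M 0B)
5. 1 merchant and 1 bandit → the island.  (the mainland: 0M 0B; the island: 3M 1B)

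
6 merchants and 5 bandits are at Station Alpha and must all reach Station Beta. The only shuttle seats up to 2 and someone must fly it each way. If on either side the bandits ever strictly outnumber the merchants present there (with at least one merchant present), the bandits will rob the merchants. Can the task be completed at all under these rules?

Yes

1. 2 bandits → Station Beta.  (Station Alpha: 6M 3B; Station Beta: 0M 2B)
2. 1 bandit ← Station Alpha.  (Station Alpha: 6M 4B; Station Beta: 0M 1B)
3. 2 bandits → Station Beta.  (Station Alpha: 6M 2B; Station Beta: 0M 3B)
4. 1 bandit ← Station Alpha.  (Station Alpha: 6M 3B; Station Beta: 0M 2B)
5. 2 merchants → Station Beta.  (Station Alpha: 4M 3B; Station Beta: 2M 2B)
6. 1 bandit ← Station Alpha.  (Station Alpha: 4M 4B; Station Beta: 2M 1B)
7. 1 merchant and 1 bandit → Station Beta.  (Station Alpha: 3M 3B; Station Beta: 3M 2B)
8. 1 merchant ← Station Alpha.  (Station Alpha: 4M 3B; Station Beta: 2M 2B)
9. 1 merchant and 1 bandit → Station Beta.  (Station Alpha: 3M 2B; Station Beta: 3M 3B)
10. 1 bandit ← Station Alpha.  (Station Alpha: 3M 3B; Station Beta: 3M 2B)
11. 1 merchant and 1 bandit → Station Beta.  (Station Alpha: 2M 2B; Station Beta: 4M 3B)
12. 1 merchant ← Station Alpha.  (Station Alpha: 3M 2B; Station Beta: 3M 3B)
13. 1 merchant and 1 bandit → Station Beta.  (Station Alpha: 2M 1B; Station Beta: 4M 4B)
14. 1 bandit ← Station Alpha.  (Station Alpha: 2M 2B; Station Beta: 4M 3B)
15. 1 merchant and 1 bandit → Station Beta.  (Station Alpha: 1M 1B; Station Beta: 5M 4B)
16. 1 merchant ← Station Alpha.  (Station Alpha: 2M 1B; Station Beta: 4M 4B)
17. 1 merchant and 1 bandit → Station Beta.  (Station Alpha: 1M 0B; Station Beta: 5M 5B)
18. 1 bandit ← Station Alpha.  (Station Alpha: 1M 1B; Station Beta: 5M 4B)
19. 1 merchant and 1 bandit → Station Beta.  (Station Alpha: 0M 0B; Station Beta: 6M 5B)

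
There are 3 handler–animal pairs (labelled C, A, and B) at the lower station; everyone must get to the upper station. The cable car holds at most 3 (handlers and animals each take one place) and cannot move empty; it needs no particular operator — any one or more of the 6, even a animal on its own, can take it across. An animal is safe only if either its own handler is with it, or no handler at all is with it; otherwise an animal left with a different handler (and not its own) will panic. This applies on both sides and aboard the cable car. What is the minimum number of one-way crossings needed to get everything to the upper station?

Counting alone: each trip to the upper station takes at most 3 across and each return brings at least 1 back, so after t trips out (and t−1 returns) at most 3t − (t−1) of the 6 are across; that first reaches 6 at t = 3, so at least 5 crossings are needed.
The plan below uses exactly 5 crossings, so it is optimal:
1. animal C and handler C cross → the upper station.
2. handler C crosses ← the lower station.
3. handler A, handler B, and handler C cross → the upper station.
4. animal C crosses ← the lower station.
5. animal A, animal B, and animal C cross → the upper station.

5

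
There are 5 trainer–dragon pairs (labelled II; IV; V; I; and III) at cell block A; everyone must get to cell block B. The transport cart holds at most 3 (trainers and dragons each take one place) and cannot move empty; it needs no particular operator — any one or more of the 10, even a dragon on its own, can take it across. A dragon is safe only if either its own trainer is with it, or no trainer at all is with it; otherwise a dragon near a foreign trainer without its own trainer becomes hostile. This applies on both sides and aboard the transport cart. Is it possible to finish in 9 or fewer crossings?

No

Counting alone: each trip to cell block B takes at most 3 across and each return brings at least 1 back, so after t trips out (and t−1 returns) at most 3t − (t−1) of the 10 are across; that first reaches 10 at t = 5, so at least 9 crossings are needed.
The safety rule pushes this higher. Following every safe sequence of crossings, the most of the 10 that can be at cell block B as the transport cart arrives there on crossing 9 is 9 — never all 10.
So the move cannot be finished within 9 crossings. (The shortest complete plan takes 11:)
1. dragon II and trainer II cross → cell block B.
2. trainer II crosses ← cell block A.
3. dragon I, dragon IV, and dragon V cross → cell block B.
4. dragon II crosses ← cell block A.
5. trainer I, trainer IV, and trainer V cross → cell block B.
6. dragon IV and trainer IV cross ← cell block A.
7. trainer II, trainer III, and trainer IV cross → cell block B.
8. dragon V crosses ← cell block A.
9. dragon II and dragon IV cross → cell block B.
10. dragon II crosses ← cell block A.
11. dragon II, dragon III, and dragon V cross → cell block B.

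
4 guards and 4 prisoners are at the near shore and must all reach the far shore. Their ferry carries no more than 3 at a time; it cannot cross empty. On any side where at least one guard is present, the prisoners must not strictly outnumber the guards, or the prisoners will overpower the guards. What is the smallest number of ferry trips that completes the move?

9

Counting alone: each trip to the far shore takes at most 3 across and each return brings at least 1 back, so after t trips out (and t−1 returns) at most 3t − (t−1) of the 8 are across; that first reaches 8 at t = 4, so at least 7 crossings are needed.
The safety rule pushes this higher. Following every safe sequence of crossings, the most of the 8 that can be at the far shore as the ferry arrives there on crossing 7 is 7 — never all 8.
So no plan with fewer than 9 crossings exists, and this one achieves 9:
1. 2 prisoners → the far shore.  (the near shore: 4G 2P; the far shore: 0G 2P)
2. 1 prisoner ← the near shore.  (the near shore: 4G 3P; the far shore: 0G 1P)
3. 3 prisoners → the far shore.  (the near shore: 4G 0P; the far shore: 0G 4P)
4. 1 prisoner ← the near shore.  (the near shore: 4G 1P; the far shore: 0G 3P)
5. 3 guards → the far shore.  (the near shore: 1G 1P; the far shore: 3G 3P)
6. 1 guard and 1 prisoner ← the near shore.  (the near shore: 2G 2P; the far shore: 2G 2P)
7. 2 guards → the far shore.  (the near shore: 0G 2P; the far shore: 4G 2P)
8. 1 prisoner ← the near shore.  (the near shore: 0G 3P; the far shore: 4G 1P)
9. 3 prisoners → the far shore.  (the near shore: 0G 0P; the far shore: 4G 4P)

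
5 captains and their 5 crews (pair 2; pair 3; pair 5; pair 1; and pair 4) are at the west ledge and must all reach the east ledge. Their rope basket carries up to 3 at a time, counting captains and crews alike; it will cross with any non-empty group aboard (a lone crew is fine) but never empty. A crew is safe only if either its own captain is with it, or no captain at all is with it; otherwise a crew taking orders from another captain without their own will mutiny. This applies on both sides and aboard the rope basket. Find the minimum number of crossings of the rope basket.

11

Counting alone: each trip to the east ledge takes at most 3 across and each return brings at least 1 back, so after t trips out (and t−1 returns) at most 3t − (t−1) of the 10 are across; that first reaches 10 at t = 5, so at least 9 crossings are needed.
The safety rule pushes this higher. Following every safe sequence of crossings, the most of the 10 that can be at the east ledge as the rope basket arrives there on crossing 9 is 9 — never all 10.
So no plan with fewer than 11 crossings exists, and this one achieves 11:
1. captain 2 and crew 2 cross → the east ledge.
2. captain 2 crosses ← the west ledge.
3. crew 1, crew 3, and crew 5 cross → the east ledge.
4. crew 2 crosses ← the west ledge.
5. captain 1, captain 3, and captain 5 cross → the east ledge.
6. captain 3 and crew 3 cross ← the west ledge.
7. captain 2, captain 3, and captain 4 cross → the east ledge.
8. crew 5 crosses ← the west ledge.
9. crew 2 and crew 3 cross → the east ledge.
10. crew 2 crosses ← the west ledge.
11. crew 2, crew 4, and crew 5 cross → the east ledge.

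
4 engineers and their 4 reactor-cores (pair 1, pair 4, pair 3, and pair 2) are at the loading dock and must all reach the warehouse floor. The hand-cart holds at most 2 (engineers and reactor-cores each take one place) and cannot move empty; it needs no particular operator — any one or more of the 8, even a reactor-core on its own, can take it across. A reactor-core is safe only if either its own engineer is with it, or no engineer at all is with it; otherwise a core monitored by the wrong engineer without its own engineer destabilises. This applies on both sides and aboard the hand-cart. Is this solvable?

Following every safe sequence of crossings from the start, the most of the 8 that can be at the warehouse floor as the hand-cart arrives there on crossings 1, 3, 5 is 2, 3, 4 respectively; the best ever achieved is 4 of 8.
From crossing 7 on, no configuration arises that was not already reachable earlier: only 44 distinct safe configurations (who is on which side, and where the hand-cart is) can ever be reached, none of them has everyone across, and every continuation just revisits them. So no valid plan exists.

No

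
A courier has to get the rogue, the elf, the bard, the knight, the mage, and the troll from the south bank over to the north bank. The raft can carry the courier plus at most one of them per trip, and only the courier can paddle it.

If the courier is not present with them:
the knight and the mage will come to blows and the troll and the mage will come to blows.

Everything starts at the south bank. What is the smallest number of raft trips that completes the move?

Counting alone: the courier can take at most 1 across per trip to the north bank, so moving all 6 needs at least 6 loaded trips out, with a return between consecutive ones — at least 11 crossings.
The safety rule pushes this higher. Following every safe sequence of crossings, the most of the 6 that can be at the north bank as the raft arrives there on crossing 11 is 5 — never all 6.
So no plan with fewer than 13 crossings exists, and this one achieves 13:
1. Courier goes to the north bank with the mage.  [the south bank: the bard, the elf, the knight, the rogue, the troll | the north bank: the mage]
2. Courier goes back to the south bank alone.  [the south bank: the bard, the elf, the knight, the rogue, the troll | the north bank: the mage]
3. Courier goes to the north bank with the rogue.  [the south bank: the bard, the elf, the knight, the troll | the north bank: the mage, the rogue]
4. Courier goes back to the south bank alone.  [the south bank: the bard, the elf, the knight, the troll | the north bank: the mage, the rogue]
5. Courier goes to the north bank with the elf.  [the south bank: the bard, the knight, the troll | the north bank: the elf, the mage, the rogue]
6. Courier goes back to the south bank alone.  [the south bank: the bard, the knight, the troll | the north bank: the elf, the mage, the rogue]
7. Courier goes to the north bank with the bard.  [the south bank: the knight, the troll | the north bank: the bard, the elf, the mage, the rogue]
8. Courier goes back to the south bank alone.  [the south bank: the knight, the troll | the north bank: the bard, the elf, the mage, the rogue]
9. Courier goes to the north bank with the knight.  [the south bank: the troll | the north bank: the bard, the elf, the knight, the mage, the rogue]
10. Courier goes back to the south bank with the mage.  [the south bank: the mage, the troll | the north bank: the bard, the elf, the knight, the rogue]
11. Courier goes to the north bank with the troll.  [the south bank: the mage | the north bank: the bard, the elf, the knight, the rogue, the troll]
12. Courier goes back to the south bank alone.  [the south bank: the mage | the north bank: the bard, the elf, the knight, the rogue, the troll]
13. Courier goes to the north bank with the mage.  [the south bank: — | the north bank: the bard, the elf, the knight, the mage, the rogue, the troll]

13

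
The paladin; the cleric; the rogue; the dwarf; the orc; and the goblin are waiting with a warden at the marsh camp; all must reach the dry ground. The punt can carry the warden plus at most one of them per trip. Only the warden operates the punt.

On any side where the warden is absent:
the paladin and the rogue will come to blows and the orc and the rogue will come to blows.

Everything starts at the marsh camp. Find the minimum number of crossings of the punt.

13

Counting alone: the warden can take at most 1 across per trip to the dry ground, so moving all 6 needs at least 6 loaded trips out, with a return between consecutive ones — at least 11 crossings.
The safety rule pushes this higher. Following every safe sequence of crossings, the most of the 6 that can be at the dry ground as the punt arrives there on crossing 11 is 5 — never all 6.
So no plan with fewer than 13 crossings exists, and this one achieves 13:
1. Warden goes to the dry ground with the rogue.
2. Warden goes back to the marsh camp alone.
3. Warden goes to the dry ground with the paladin.
4. Warden goes back to the marsh camp with the rogue.
5. Warden goes to the dry ground with the orc.
6. Warden goes back to the marsh camp alone.
7. Warden goes to the dry ground with the cleric.
8. Warden goes back to the marsh camp alone.
9. Warden goes to the dry ground with the dwarf.
10. Warden goes back to the marsh camp alone.
11. Warden goes to the dry ground with the goblin.
12. Warden goes back to the marsh camp alone.
13. Warden goes to the dry ground with the rogue.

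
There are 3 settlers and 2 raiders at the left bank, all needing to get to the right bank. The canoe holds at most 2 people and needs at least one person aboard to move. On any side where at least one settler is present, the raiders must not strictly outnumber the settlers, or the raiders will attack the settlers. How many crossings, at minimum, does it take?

7

Counting alone: each trip to the right bank takes at most 2 across and each return brings at least 1 back, so after t trips out (and t−1 returns) at most 2t − (t−1) of the 5 are across; that first reaches 5 at t = 4, so at least 7 crossings are needed.
The plan below uses exactly 7 crossings, so it is optimal:
1. 2 raiders → the right bank.  (the left bank: 3S 0R; the right bank: 0S 2R)
2. 1 raider ← the left bank.  (the left bank: 3S 1R; the right bank: 0S 1R)
3. 2 settlers → the right bank.  (the left bank: 1S 1R; the right bank: 2S 1R)
4. 1 settler ← the left bank.  (the left bank: 2S 1R; the right bank: 1S 1R)
5. 1 settler and 1 raider → the right bank.  (the left bank: 1S 0R; the right bank: 2S 2R)
6. 1 raider ← the left bank.  (the left bank: 1S 1R; the right bank: 2S 1R)
7. 1 settler and 1 raider → the right bank.  (the left bank: 0S 0R; the right bank: 3S 2R)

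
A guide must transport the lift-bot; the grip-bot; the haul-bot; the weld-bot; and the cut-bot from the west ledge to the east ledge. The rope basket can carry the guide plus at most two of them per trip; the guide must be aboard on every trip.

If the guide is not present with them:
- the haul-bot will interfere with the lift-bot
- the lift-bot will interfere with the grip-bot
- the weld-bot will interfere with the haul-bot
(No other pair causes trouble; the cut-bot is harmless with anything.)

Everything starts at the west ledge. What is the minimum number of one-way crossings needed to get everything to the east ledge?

Counting alone: the guide can take at most 2 across per trip to the east ledge, so moving all 5 needs at least 3 loaded trips out, with a return between consecutive ones — at least 5 crossings.
The plan below uses exactly 5 crossings, so it is optimal:
1. Guide goes to the east ledge with the haul-bot and the lift-bot.
2. Guide goes back to the west ledge with the lift-bot.
3. Guide goes to the east ledge with the cut-bot and the grip-bot.
4. Guide goes back to the west ledge alone.
5. Guide goes to the east ledge with the lift-bot and the weld-bot.

5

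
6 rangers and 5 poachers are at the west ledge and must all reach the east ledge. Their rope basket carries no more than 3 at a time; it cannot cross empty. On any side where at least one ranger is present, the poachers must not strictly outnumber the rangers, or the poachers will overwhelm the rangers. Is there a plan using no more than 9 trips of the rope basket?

Yes

Yes — this plan uses 9 crossings (≤ 9):
1. 3 poachers → the east ledge.  (the west ledge: 6R 2P; the east ledge: 0R 3P)
2. 1 poacher ← the west ledge.  (the west ledge: 6R 3P; the east ledge: 0R 2P)
3. 3 rangers → the east ledge.  (the west ledge: 3R 3P; the east ledge: 3R 2P)
4. 1 ranger ← the west ledge.  (the west ledge: 4R 3P; the east ledge: 2R 2P)
5. 2 rangers and 1 poacher → the east ledge.  (the west ledge: 2R 2P; the east ledge: 4R 3P)
6. 1 ranger ← the west ledge.  (the west ledge: 3R 2P; the east ledge: 3R 3P)
7. 2 rangers and 1 poacher → the east ledge.  (the west ledge: 1R 1P; the east ledge: 5R 4P)
8. 1 ranger ← the west ledge.  (the west ledge: 2R 1P; the east ledge: 4R 4P)
9. 2 rangers and 1 poacher → the east ledge.  (the west ledge: 0R 0P; the east ledge: 6R 5P)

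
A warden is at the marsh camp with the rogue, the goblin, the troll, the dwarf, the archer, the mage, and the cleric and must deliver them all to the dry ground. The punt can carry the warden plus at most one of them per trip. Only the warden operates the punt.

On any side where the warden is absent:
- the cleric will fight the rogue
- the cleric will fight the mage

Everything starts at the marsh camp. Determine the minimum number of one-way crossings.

Counting alone: the warden can take at most 1 across per trip to the dry ground, so moving all 7 needs at least 7 loaded trips out, with a return between consecutive ones — at least 13 crossings.
The safety rule pushes this higher. Following every safe sequence of crossings, the most of the 7 that can be at the dry ground as the punt arrives there on crossing 13 is 6 — never all 7.
So no plan with fewer than 15 crossings exists, and this one achieves 15:
1. Warden goes to the dry ground with the cleric.  [the marsh camp: the archer, the dwarf, the goblin, the mage, the rogue, the troll | the dry ground: the cleric]
2. Warden goes back to the marsh camp alone.  [the marsh camp: the archer, the dwarf, the goblin, the mage, the rogue, the troll | the dry ground: the cleric]
3. Warden goes to the dry ground with the rogue.  [the marsh camp: the archer, the dwarf, the goblin, the mage, the troll | the dry ground: the cleric, the rogue]
4. Warden goes back to the marsh camp with the cleric.  [the marsh camp: the archer, the cleric, the dwarf, the goblin, the mage, the troll | the dry ground: the rogue]
5. Warden goes to the dry ground with the mage.  [the marsh camp: the archer, the cleric, the dwarf, the goblin, the troll | the dry ground: the mage, the rogue]
6. Warden goes back to the marsh camp alone.  [the marsh camp: the archer, the cleric, the dwarf, the goblin, the troll | the dry ground: the mage, the rogue]
7. Warden goes to the dry ground with the goblin.  [the marsh camp: the archer, the cleric, the dwarf, the troll | the dry ground: the goblin, the mage, the rogue]
8. Warden goes back to the marsh camp alone.  [the marsh camp: the archer, the cleric, the dwarf, the troll | the dry ground: the goblin, the mage, the rogue]
9. Warden goes to the dry ground with the troll.  [the marsh camp: the archer, the cleric, the dwarf | the dry ground: the goblin, the mage, the rogue, the troll]
10. Warden goes back to the marsh camp alone.  [the marsh camp: the archer, the cleric, the dwarf | the dry ground: the goblin, the mage, the rogue, the troll]
11. Warden goes to the dry ground with the dwarf.  [the marsh camp: the archer, the cleric | the dry ground: the dwarf, the goblin, the mage, the rogue, the troll]
12. Warden goes back to the marsh camp alone.  [the marsh camp: the archer, the cleric | the dry ground: the dwarf, the goblin, the mage, the rogue, the troll]
13. Warden goes to the dry ground with the archer.  [the marsh camp: the cleric | the dry ground: the archer, the dwarf, the goblin, the mage, the rogue, the troll]
14. Warden goes back to the marsh camp alone.  [the marsh camp: the cleric | the dry ground: the archer, the dwarf, the goblin, the mage, the rogue, the troll]
15. Warden goes to the dry ground with the cleric.  [the marsh camp: — | the dry ground: the archer, the cleric, the dwarf, the goblin, the mage, the rogue, the troll]

15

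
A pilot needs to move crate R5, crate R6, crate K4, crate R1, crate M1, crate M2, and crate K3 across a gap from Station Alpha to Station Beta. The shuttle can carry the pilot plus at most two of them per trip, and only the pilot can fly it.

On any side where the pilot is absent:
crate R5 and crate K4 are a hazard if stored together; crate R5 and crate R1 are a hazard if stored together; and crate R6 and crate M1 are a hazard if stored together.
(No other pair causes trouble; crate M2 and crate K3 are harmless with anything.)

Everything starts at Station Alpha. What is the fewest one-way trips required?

Counting alone: the pilot can take at most 2 across per trip to Station Beta, so moving all 7 needs at least 4 loaded trips out, with a return between consecutive ones — at least 7 crossings.
The plan below uses exactly 7 crossings, so it is optimal:
1. Pilot goes to Station Beta with crate R5 and crate R6.  [Station Alpha: crate K3, crate K4, crate M1, crate M2, crate R1 | Station Beta: crate R5, crate R6]
2. Pilot goes back to Station Alpha alone.  [Station Alpha: crate K3, crate K4, crate M1, crate M2, crate R1 | Station Beta: crate R5, crate R6]
3. Pilot goes to Station Beta with crate K4 and crate R1.  [Station Alpha: crate K3, crate M1, crate M2 | Station Beta: crate K4, crate R1, crate R5, crate R6]
4. Pilot goes back to Station Alpha with crate R5.  [Station Alpha: crate K3, crate M1, crate M2, crate R5 | Station Beta: crate K4, crate R1, crate R6]
5. Pilot goes to Station Beta with crate K3 and crate M2.  [Station Alpha: crate M1, crate R5 | Station Beta: crate K3, crate K4, crate M2, crate R1, crate R6]
6. Pilot goes back to Station Alpha alone.  [Station Alpha: crate M1, crate R5 | Station Beta: crate K3, crate K4, crate M2, crate R1, crate R6]
7. Pilot goes to Station Beta with crate M1 and crate R5.  [Station Alpha: — | Station Beta: crate K3, crate K4, crate M1, crate M2, crate R1, crate R5, crate R6]

7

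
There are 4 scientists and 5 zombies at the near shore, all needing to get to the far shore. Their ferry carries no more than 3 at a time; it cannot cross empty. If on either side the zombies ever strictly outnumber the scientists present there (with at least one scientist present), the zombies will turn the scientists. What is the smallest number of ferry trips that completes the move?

The zombies already outnumber the scientists at the near shore before anyone moves, so the starting position itself is disallowed.

impossible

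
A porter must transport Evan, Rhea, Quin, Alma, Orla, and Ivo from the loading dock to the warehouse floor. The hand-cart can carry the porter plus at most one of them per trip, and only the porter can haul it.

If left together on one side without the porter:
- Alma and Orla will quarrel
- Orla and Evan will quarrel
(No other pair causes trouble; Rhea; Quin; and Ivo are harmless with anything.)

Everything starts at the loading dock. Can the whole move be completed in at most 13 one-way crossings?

Yes

Yes — this plan uses 13 crossings (≤ 13):
1. Porter goes to the warehouse floor with Orla.  [the loading dock: Alma, Evan, Ivo, Quin, Rhea | the warehouse floor: Orla]
2. Porter goes back to the loading dock alone.  [the loading dock: Alma, Evan, Ivo, Quin, Rhea | the warehouse floor: Orla]
3. Porter goes to the warehouse floor with Evan.  [the loading dock: Alma, Ivo, Quin, Rhea | the warehouse floor: Evan, Orla]
4. Porter goes back to the loading dock with Orla.  [the loading dock: Alma, Ivo, Orla, Quin, Rhea | the warehouse floor: Evan]
5. Porter goes to the warehouse floor with Alma.  [the loading dock: Ivo, Orla, Quin, Rhea | the warehouse floor: Alma, Evan]
6. Porter goes back to the loading dock alone.  [the loading dock: Ivo, Orla, Quin, Rhea | the warehouse floor: Alma, Evan]
7. Porter goes to the warehouse floor with Rhea.  [the loading dock: Ivo, Orla, Quin | the warehouse floor: Alma, Evan, Rhea]
8. Porter goes back to the loading dock alone.  [the loading dock: Ivo, Orla, Quin | the warehouse floor: Alma, Evan, Rhea]
9. Porter goes to the warehouse floor with Quin.  [the loading dock: Ivo, Orla | the warehouse floor: Alma, Evan, Quin, Rhea]
10. Porter goes back to the loading dock alone.  [the loading dock: Ivo, Orla | the warehouse floor: Alma, Evan, Quin, Rhea]
11. Porter goes to the warehouse floor with Ivo.  [the loading dock: Orla | the warehouse floor: Alma, Evan, Ivo, Quin, Rhea]
12. Porter goes back to the loading dock alone.  [the loading dock: Orla | the warehouse floor: Alma, Evan, Ivo, Quin, Rhea]
13. Porter goes to the warehouse floor with Orla.  [the loading dock: — | the warehouse floor: Alma, Evan, Ivo, Orla, Quin, Rhea]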